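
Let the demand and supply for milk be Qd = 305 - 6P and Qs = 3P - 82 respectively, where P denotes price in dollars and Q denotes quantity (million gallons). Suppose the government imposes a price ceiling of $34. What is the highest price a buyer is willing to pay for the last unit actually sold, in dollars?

In a free market, 305 - 6P = 3P - 82 gives the equilibrium P* = 43, Q* = 47.
The ceiling of 34 is below the equilibrium price 43, so it binds.
At P = 34: Qd = 305 - 6·34 = 101 and Qs = 3·34 - 82 = 20.
Only 20 units reach the market. On the demand curve, the marginal buyer's willingness to pay at Q = 20 is (305 - 20)/6 = 47.5.

47.5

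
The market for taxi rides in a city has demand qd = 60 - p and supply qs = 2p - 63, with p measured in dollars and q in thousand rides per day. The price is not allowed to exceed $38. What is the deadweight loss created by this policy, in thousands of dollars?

27

Equilibrium: 60 - p = 2p - 63, so 123 = 3p and p* = 41, q* = 19.
Since 38 < 41, the ceiling is binding.
At p = 38: qd = 60 - 38 = 22 and qs = 2·38 - 63 = 13.
Quantity traded falls to 13. At q = 13 the demand price is 60 - 13 = 47 and the supply price is (63 + 13)/2 = 38.
Deadweight loss = ½ · (47 - 38) · (19 - 13) = ½ · 9 · 6 = 27.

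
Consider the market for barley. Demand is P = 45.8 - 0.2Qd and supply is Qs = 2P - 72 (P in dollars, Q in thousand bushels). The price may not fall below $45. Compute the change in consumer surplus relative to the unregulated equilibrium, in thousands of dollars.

-18

Rearranging demand gives Qd = 229 - 5P. Setting quantity demanded equal to quantity supplied, 229 - 5P = 2P - 72, gives P* = 43 and Q* = 14.
Since 45 > 43, the floor is binding.
At P = 45: Qd = 229 - 5·45 = 4 and Qs = 2·45 - 72 = 18.
Consumer surplus without the control is ½ · (45.8 - 43) · 14 = 19.6.
With the floor, consumers buy 4 units at 45, so CS = ½ · (45.8 - 45) · 4 = 1.6.
Change in consumer surplus = 1.6 - 19.6 = -18.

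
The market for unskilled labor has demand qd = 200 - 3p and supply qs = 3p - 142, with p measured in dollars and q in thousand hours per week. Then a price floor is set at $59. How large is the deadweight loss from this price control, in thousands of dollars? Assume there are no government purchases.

Setting quantity demanded equal to quantity supplied, 200 - 3p = 3p - 142, gives p* = 57 and q* = 29.
The floor of 59 is above the equilibrium price 57, so it binds.
At p = 59: qd = 200 - 3·59 = 23 and qs = 3·59 - 142 = 35.
Quantity traded falls to 23. At q = 23 the demand price is (200 - 23)/3 = 59 and the supply price is (142 + 23)/3 = 55.
Deadweight loss = ½ · (59 - 55) · (29 - 23) = ½ · 4 · 6 = 12.

12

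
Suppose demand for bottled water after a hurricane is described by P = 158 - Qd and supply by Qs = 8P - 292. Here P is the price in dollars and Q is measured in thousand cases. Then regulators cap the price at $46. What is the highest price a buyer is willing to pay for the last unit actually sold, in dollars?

82

Rearranging demand gives Qd = 158 - P. Equilibrium: 158 - P = 8P - 292, so 450 = 9P and P* = 50, Q* = 108.
The ceiling of 46 is below the equilibrium price 50, so it binds.
At P = 46: Qd = 158 - 46 = 112 and Qs = 8·46 - 292 = 76.
Only 76 units reach the market. On the demand curve, the marginal buyer's willingness to pay at Q = 76 is (158 - 76) = 82.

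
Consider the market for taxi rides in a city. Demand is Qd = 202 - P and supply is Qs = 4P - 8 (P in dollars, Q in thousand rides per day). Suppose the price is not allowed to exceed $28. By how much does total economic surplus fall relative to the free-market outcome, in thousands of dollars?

In a free market, 202 - P = 4P - 8 gives the equilibrium P* = 42, Q* = 160.
The ceiling of 28 is below the equilibrium price 42, so it binds.
At P = 28: Qd = 202 - 28 = 174 and Qs = 4·28 - 8 = 104.
Quantity traded falls to 104. At Q = 104 the demand price is 202 - 104 = 98 and the supply price is (8 + 104)/4 = 28.
Deadweight loss = ½ · (98 - 28) · (160 - 104) = ½ · 70 · 56 = 1960.

1960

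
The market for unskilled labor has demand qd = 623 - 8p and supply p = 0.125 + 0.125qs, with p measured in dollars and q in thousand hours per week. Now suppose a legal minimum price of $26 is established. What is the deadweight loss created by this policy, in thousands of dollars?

Rearranging supply gives qs = 8p - 1. Without the control the market clears where 623 - 8p = 8p - 1, i.e. p* = 39 and q* = 311.
Since 26 is below p* = 39, the floor does not bind and the free-market outcome prevails.
Since the control does not bind, no trades are prevented and deadweight loss is zero.

0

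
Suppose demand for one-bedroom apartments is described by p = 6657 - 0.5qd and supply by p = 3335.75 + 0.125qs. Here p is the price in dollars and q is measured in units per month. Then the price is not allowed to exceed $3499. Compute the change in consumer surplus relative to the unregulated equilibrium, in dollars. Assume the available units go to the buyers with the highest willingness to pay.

Rearranging demand gives qd = 13314 - 2p; rearranging supply gives qs = 8p - 26686. In a free market, 13314 - 2p = 8p - 26686 gives the equilibrium p* = 4000, q* = 5314.
Since 3499 < 4000, the ceiling is binding.
At p = 3499: qd = 13314 - 2·3499 = 6316 and qs = 8·3499 - 26686 = 1306.
Consumer surplus without the control is ½ · (6657 - 4000) · 5314 = 7059649.
With the ceiling, 1306 units are sold at 3499 (assume they go to the highest-value buyers). The demand price at q = 1306 is 6004, so CS = ½ · [(6657 - 3499) + (6004 - 3499)] · 1306 = 3697939.
Change in consumer surplus = 3697939 - 7059649 = -3361710.

-3361710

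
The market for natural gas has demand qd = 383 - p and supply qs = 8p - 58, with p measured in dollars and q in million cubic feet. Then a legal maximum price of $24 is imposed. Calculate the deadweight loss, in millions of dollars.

In a free market, 383 - p = 8p - 58 gives the equilibrium p* = 49, q* = 334.
Because the ceiling (24) lies below the market-clearing price, it is binding.
At p = 24: qd = 383 - 24 = 359 and qs = 8·24 - 58 = 134.
Quantity traded falls to 134. At q = 134 the demand price is 383 - 134 = 249 and the supply price is (58 + 134)/8 = 24.
Deadweight loss = ½ · (249 - 24) · (334 - 134) = ½ · 225 · 200 = 22500.

22500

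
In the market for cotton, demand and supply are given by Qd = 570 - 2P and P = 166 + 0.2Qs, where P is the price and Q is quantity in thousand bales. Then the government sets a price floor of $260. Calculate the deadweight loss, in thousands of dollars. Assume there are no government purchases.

5040

Rearranging supply gives Qs = 5P - 830. Setting quantity demanded equal to quantity supplied, 570 - 2P = 5P - 830, gives P* = 200 and Q* = 170.
Since 260 > 200, the floor is binding.
At P = 260: Qd = 570 - 2·260 = 50 and Qs = 5·260 - 830 = 470.
Quantity traded falls to 50. At Q = 50 the demand price is (570 - 50)/2 = 260 and the supply price is (830 + 50)/5 = 176.
Deadweight loss = ½ · (260 - 176) · (170 - 50) = ½ · 84 · 120 = 5040.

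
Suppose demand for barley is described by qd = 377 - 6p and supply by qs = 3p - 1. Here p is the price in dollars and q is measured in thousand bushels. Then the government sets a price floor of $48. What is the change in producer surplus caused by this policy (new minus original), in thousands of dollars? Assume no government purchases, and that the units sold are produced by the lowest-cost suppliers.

Without the control the market clears where 377 - 6p = 3p - 1, i.e. p* = 42 and q* = 125.
The floor of 48 is above the equilibrium price 42, so it binds.
At p = 48: qd = 377 - 6·48 = 89 and qs = 3·48 - 1 = 143.
Producer surplus without the control is ½ · (42 - 1/3) · 125 = 15625/6.
With the floor, 89 units are sold at 48. The supply price at q = 89 is 30, so PS = ½ · [(48 - 1/3) + (48 - 30)] · 89 = 17533/6.
Change in producer surplus = 17533/6 - 15625/6 = 318.

318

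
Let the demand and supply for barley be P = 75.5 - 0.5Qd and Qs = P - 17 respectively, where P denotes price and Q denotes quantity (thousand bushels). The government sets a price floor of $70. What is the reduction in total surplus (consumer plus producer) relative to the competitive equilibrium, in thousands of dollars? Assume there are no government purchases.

588

Rearranging demand gives Qd = 151 - 2P. In a free market, 151 - 2P = P - 17 gives the equilibrium P* = 56, Q* = 39.
Because the floor (70) lies above the market-clearing price, it is binding.
At P = 70: Qd = 151 - 2·70 = 11 and Qs = 70 - 17 = 53.
Quantity traded falls to 11. At Q = 11 the demand price is (151 - 11)/2 = 70 and the supply price is 17 + 11 = 28.
Deadweight loss = ½ · (70 - 28) · (39 - 11) = ½ · 42 · 28 = 588.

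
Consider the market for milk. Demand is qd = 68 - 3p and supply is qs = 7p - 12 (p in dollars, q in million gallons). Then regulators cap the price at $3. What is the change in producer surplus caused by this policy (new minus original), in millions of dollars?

-132.5

Setting quantity demanded equal to quantity supplied, 68 - 3p = 7p - 12, gives p* = 8 and q* = 44.
Since 3 < 8, the ceiling is binding.
At p = 3: qd = 68 - 3·3 = 59 and qs = 7·3 - 12 = 9.
Producer surplus without the control is ½ · (8 - 12/7) · 44 = 968/7.
With the ceiling, producers sell 9 units at 3, so PS = ½ · (3 - 12/7) · 9 = 81/14.
Change in producer surplus = 81/14 - 968/7 = -132.5.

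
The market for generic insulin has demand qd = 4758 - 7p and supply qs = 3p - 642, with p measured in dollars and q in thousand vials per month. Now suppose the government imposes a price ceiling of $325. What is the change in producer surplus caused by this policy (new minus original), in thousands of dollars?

-140932.5

In a free market, 4758 - 7p = 3p - 642 gives the equilibrium p* = 540, q* = 978.
Because the ceiling (325) lies below the market-clearing price, it is binding.
At p = 325: qd = 4758 - 7·325 = 2483 and qs = 3·325 - 642 = 333.
Producer surplus without the control is ½ · (540 - 214) · 978 = 159414.
With the ceiling, producers sell 333 units at 325, so PS = ½ · (325 - 214) · 333 = 18481.5.
Change in producer surplus = 18481.5 - 159414 = -140932.5.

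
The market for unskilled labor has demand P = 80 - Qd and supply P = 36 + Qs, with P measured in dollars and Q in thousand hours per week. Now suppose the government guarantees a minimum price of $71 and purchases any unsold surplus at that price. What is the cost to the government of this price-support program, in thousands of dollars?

1846

Rearranging demand gives Qd = 80 - P; rearranging supply gives Qs = P - 36. Setting quantity demanded equal to quantity supplied, 80 - P = P - 36, gives P* = 58 and Q* = 22.
The floor of 71 is above the equilibrium price 58, so it binds.
At P = 71: Qd = 80 - 71 = 9 and Qs = 71 - 36 = 35.
Surplus = Qs - Qd = 26.
Government expenditure = surplus × support price = 26 × 71 = 1846.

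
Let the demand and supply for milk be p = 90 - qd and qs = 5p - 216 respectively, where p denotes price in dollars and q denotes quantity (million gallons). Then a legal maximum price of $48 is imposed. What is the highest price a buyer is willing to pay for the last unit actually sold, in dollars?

66

Rearranging demand gives qd = 90 - p. In a free market, 90 - p = 5p - 216 gives the equilibrium p* = 51, q* = 39.
Since 48 < 51, the ceiling is binding.
At p = 48: qd = 90 - 48 = 42 and qs = 5·48 - 216 = 24.
Only 24 units reach the market. On the demand curve, the marginal buyer's willingness to pay at q = 24 is (90 - 24) = 66.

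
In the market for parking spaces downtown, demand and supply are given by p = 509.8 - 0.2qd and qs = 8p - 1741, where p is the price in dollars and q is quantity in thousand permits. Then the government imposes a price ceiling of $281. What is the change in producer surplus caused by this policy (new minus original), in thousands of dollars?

-34447

Rearranging demand gives qd = 2549 - 5p. Equilibrium: 2549 - 5p = 8p - 1741, so 4290 = 13p and p* = 330, q* = 899.
Since 281 < 330, the ceiling is binding.
At p = 281: qd = 2549 - 5·281 = 1144 and qs = 8·281 - 1741 = 507.
Producer surplus without the control is ½ · (330 - 217.625) · 899 = 50512.5625.
With the ceiling, producers sell 507 units at 281, so PS = ½ · (281 - 217.625) · 507 = 16065.5625.
Change in producer surplus = 16065.5625 - 50512.5625 = -34447.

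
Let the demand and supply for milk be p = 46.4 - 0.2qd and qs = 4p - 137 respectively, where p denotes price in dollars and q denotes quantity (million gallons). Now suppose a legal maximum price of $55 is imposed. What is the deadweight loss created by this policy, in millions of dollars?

Rearranging demand gives qd = 232 - 5p. Without the control the market clears where 232 - 5p = 4p - 137, i.e. p* = 41 and q* = 27.
Since 55 is above p* = 41, the ceiling does not bind and the free-market outcome prevails.
Since the control does not bind, no trades are prevented and deadweight loss is zero.

0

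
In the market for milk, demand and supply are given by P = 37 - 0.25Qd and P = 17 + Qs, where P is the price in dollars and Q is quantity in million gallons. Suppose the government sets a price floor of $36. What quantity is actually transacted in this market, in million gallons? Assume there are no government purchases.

Rearranging demand gives Qd = 148 - 4P; rearranging supply gives Qs = P - 17. In a free market, 148 - 4P = P - 17 gives the equilibrium P* = 33, Q* = 16.
The floor of 36 is above the equilibrium price 33, so it binds.
At P = 36: Qd = 148 - 4·36 = 4 and Qs = 36 - 17 = 19.
The quantity actually transacted is the short side, demand: 4.

4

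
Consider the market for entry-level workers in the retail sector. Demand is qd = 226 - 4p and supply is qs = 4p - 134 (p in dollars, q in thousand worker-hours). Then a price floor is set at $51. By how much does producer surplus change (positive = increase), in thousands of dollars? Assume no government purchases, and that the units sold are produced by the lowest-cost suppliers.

60

Without the control the market clears where 226 - 4p = 4p - 134, i.e. p* = 45 and q* = 46.
Since 51 > 45, the floor is binding.
At p = 51: qd = 226 - 4·51 = 22 and qs = 4·51 - 134 = 70.
Producer surplus without the control is ½ · (45 - 33.5) · 46 = 264.5.
With the floor, 22 units are sold at 51. The supply price at q = 22 is 39, so PS = ½ · [(51 - 33.5) + (51 - 39)] · 22 = 324.5.
Change in producer surplus = 324.5 - 264.5 = 60.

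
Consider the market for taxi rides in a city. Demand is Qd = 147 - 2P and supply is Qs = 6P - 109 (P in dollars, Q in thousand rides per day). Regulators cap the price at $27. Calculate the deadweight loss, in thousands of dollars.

300

Setting quantity demanded equal to quantity supplied, 147 - 2P = 6P - 109, gives P* = 32 and Q* = 83.
The ceiling of 27 is below the equilibrium price 32, so it binds.
At P = 27: Qd = 147 - 2·27 = 93 and Qs = 6·27 - 109 = 53.
Quantity traded falls to 53. At Q = 53 the demand price is (147 - 53)/2 = 47 and the supply price is (109 + 53)/6 = 27.
Deadweight loss = ½ · (47 - 27) · (83 - 53) = ½ · 20 · 30 = 300.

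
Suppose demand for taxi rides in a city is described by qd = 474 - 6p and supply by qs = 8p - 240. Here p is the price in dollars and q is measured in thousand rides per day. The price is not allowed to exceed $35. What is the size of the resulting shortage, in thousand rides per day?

224

In a free market, 474 - 6p = 8p - 240 gives the equilibrium p* = 51, q* = 168.
Because the ceiling (35) lies below the market-clearing price, it is binding.
At p = 35: qd = 474 - 6·35 = 264 and qs = 8·35 - 240 = 40.
Shortage = qd - qs = 264 - 40 = 224.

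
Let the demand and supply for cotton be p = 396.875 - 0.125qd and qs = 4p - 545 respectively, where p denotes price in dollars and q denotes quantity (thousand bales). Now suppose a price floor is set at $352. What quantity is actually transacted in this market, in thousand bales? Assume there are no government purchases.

Rearranging demand gives qd = 3175 - 8p. Without the control the market clears where 3175 - 8p = 4p - 545, i.e. p* = 310 and q* = 695.
The floor of 352 is above the equilibrium price 310, so it binds.
At p = 352: qd = 3175 - 8·352 = 359 and qs = 4·352 - 545 = 863.
The quantity actually transacted is the short side, demand: 359.

359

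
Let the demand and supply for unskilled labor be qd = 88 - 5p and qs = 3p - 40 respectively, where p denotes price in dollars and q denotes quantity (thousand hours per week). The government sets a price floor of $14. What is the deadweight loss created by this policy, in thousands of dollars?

In a free market, 88 - 5p = 3p - 40 gives the equilibrium p* = 16, q* = 8.
Since 14 is below p* = 16, the floor does not bind and the free-market outcome prevails.
Since the control does not bind, no trades are prevented and deadweight loss is zero.

0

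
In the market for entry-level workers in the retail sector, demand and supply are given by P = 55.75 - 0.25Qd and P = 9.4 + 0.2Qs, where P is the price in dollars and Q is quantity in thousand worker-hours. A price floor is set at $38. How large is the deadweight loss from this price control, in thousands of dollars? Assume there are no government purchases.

Rearranging demand gives Qd = 223 - 4P; rearranging supply gives Qs = 5P - 47. Without the control the market clears where 223 - 4P = 5P - 47, i.e. P* = 30 and Q* = 103.
Since 38 > 30, the floor is binding.
At P = 38: Qd = 223 - 4·38 = 71 and Qs = 5·38 - 47 = 143.
Quantity traded falls to 71. At Q = 71 the demand price is (223 - 71)/4 = 38 and the supply price is (47 + 71)/5 = 23.6.
Deadweight loss = ½ · (38 - 23.6) · (103 - 71) = ½ · 14.4 · 32 = 230.4.

230.4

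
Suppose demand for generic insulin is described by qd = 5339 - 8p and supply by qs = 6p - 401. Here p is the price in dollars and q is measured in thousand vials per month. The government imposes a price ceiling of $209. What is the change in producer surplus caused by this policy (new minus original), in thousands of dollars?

Equilibrium: 5339 - 8p = 6p - 401, so 5740 = 14p and p* = 410, q* = 2059.
Since 209 < 410, the ceiling is binding.
At p = 209: qd = 5339 - 8·209 = 3667 and qs = 6·209 - 401 = 853.
Producer surplus without the control is ½ · (410 - 401/6) · 2059 = 4239481/12.
With the ceiling, producers sell 853 units at 209, so PS = ½ · (209 - 401/6) · 853 = 727609/12.
Change in producer surplus = 727609/12 - 4239481/12 = -292656.

-292656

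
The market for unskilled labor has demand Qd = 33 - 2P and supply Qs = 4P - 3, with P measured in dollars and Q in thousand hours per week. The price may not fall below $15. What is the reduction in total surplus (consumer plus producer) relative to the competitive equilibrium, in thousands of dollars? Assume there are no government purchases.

Equilibrium: 33 - 2P = 4P - 3, so 36 = 6P and P* = 6, Q* = 21.
Because the floor (15) lies above the market-clearing price, it is binding.
At P = 15: Qd = 33 - 2·15 = 3 and Qs = 4·15 - 3 = 57.
Quantity traded falls to 3. At Q = 3 the demand price is (33 - 3)/2 = 15 and the supply price is (3 + 3)/4 = 1.5.
Deadweight loss = ½ · (15 - 1.5) · (21 - 3) = ½ · 13.5 · 18 = 121.5.

121.5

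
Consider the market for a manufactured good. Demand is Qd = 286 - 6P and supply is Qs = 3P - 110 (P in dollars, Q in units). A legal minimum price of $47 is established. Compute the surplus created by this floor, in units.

27

Without the control the market clears where 286 - 6P = 3P - 110, i.e. P* = 44 and Q* = 22.
Because the floor (47) lies above the market-clearing price, it is binding.
At P = 47: Qd = 286 - 6·47 = 4 and Qs = 3·47 - 110 = 31.
Surplus = Qs - Qd = 31 - 4 = 27.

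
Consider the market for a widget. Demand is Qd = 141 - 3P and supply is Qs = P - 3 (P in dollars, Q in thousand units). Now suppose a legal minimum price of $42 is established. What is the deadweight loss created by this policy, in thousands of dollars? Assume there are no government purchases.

216

Without the control the market clears where 141 - 3P = P - 3, i.e. P* = 36 and Q* = 33.
Since 42 > 36, the floor is binding.
At P = 42: Qd = 141 - 3·42 = 15 and Qs = 42 - 3 = 39.
Quantity traded falls to 15. At Q = 15 the demand price is (141 - 15)/3 = 42 and the supply price is 3 + 15 = 18.
Deadweight loss = ½ · (42 - 18) · (33 - 15) = ½ · 24 · 18 = 216.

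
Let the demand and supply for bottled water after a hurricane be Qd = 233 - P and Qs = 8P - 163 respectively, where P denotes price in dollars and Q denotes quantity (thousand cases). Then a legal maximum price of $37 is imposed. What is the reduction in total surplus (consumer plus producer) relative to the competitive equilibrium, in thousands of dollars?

Setting quantity demanded equal to quantity supplied, 233 - P = 8P - 163, gives P* = 44 and Q* = 189.
Because the ceiling (37) lies below the market-clearing price, it is binding.
At P = 37: Qd = 233 - 37 = 196 and Qs = 8·37 - 163 = 133.
Quantity traded falls to 133. At Q = 133 the demand price is 233 - 133 = 100 and the supply price is (163 + 133)/8 = 37.
Deadweight loss = ½ · (100 - 37) · (189 - 133) = ½ · 63 · 56 = 1764.

1764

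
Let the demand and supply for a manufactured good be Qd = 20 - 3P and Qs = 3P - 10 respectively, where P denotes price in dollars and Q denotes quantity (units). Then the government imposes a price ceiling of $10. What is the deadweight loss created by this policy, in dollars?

Without the control the market clears where 20 - 3P = 3P - 10, i.e. P* = 5 and Q* = 5.
The ceiling of 10 is above the equilibrium price 5, so it is not binding; the market clears at P* = 5, Q* = 5.
Since the control does not bind, no trades are prevented and deadweight loss is zero.

0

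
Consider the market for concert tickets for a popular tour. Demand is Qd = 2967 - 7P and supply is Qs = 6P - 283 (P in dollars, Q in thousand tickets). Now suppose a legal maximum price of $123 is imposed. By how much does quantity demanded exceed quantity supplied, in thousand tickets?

1651

Setting quantity demanded equal to quantity supplied, 2967 - 7P = 6P - 283, gives P* = 250 and Q* = 1217.
The ceiling of 123 is below the equilibrium price 250, so it binds.
At P = 123: Qd = 2967 - 7·123 = 2106 and Qs = 6·123 - 283 = 455.
Shortage = Qd - Qs = 2106 - 455 = 1651.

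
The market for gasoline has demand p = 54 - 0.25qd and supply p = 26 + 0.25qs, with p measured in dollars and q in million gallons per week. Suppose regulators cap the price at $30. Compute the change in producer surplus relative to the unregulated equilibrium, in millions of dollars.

Rearranging demand gives qd = 216 - 4p; rearranging supply gives qs = 4p - 104. Without the control the market clears where 216 - 4p = 4p - 104, i.e. p* = 40 and q* = 56.
Since 30 < 40, the ceiling is binding.
At p = 30: qd = 216 - 4·30 = 96 and qs = 4·30 - 104 = 16.
Producer surplus without the control is ½ · (40 - 26) · 56 = 392.
With the ceiling, producers sell 16 units at 30, so PS = ½ · (30 - 26) · 16 = 32.
Change in producer surplus = 32 - 392 = -360.

-360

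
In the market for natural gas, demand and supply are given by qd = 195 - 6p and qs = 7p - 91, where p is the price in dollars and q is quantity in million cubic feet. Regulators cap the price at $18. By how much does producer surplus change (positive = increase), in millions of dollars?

Without the control the market clears where 195 - 6p = 7p - 91, i.e. p* = 22 and q* = 63.
Because the ceiling (18) lies below the market-clearing price, it is binding.
At p = 18: qd = 195 - 6·18 = 87 and qs = 7·18 - 91 = 35.
Producer surplus without the control is ½ · (22 - 13) · 63 = 283.5.
With the ceiling, producers sell 35 units at 18, so PS = ½ · (18 - 13) · 35 = 87.5.
Change in producer surplus = 87.5 - 283.5 = -196.

-196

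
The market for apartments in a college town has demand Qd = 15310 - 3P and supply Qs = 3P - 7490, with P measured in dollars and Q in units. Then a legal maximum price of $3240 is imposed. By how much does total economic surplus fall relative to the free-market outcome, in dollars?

940800

Without the control the market clears where 15310 - 3P = 3P - 7490, i.e. P* = 3800 and Q* = 3910.
Because the ceiling (3240) lies below the market-clearing price, it is binding.
At P = 3240: Qd = 15310 - 3·3240 = 5590 and Qs = 3·3240 - 7490 = 2230.
Quantity traded falls to 2230. At Q = 2230 the demand price is (15310 - 2230)/3 = 4360 and the supply price is (7490 + 2230)/3 = 3240.
Deadweight loss = ½ · (4360 - 3240) · (3910 - 2230) = ½ · 1120 · 1680 = 940800.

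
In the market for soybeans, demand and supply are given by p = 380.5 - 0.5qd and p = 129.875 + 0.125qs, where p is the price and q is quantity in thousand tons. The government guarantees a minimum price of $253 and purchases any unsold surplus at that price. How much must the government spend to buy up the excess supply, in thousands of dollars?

Rearranging demand gives qd = 761 - 2p; rearranging supply gives qs = 8p - 1039. Equilibrium: 761 - 2p = 8p - 1039, so 1800 = 10p and p* = 180, q* = 401.
Because the floor (253) lies above the market-clearing price, it is binding.
At p = 253: qd = 761 - 2·253 = 255 and qs = 8·253 - 1039 = 985.
Surplus = qs - qd = 730.
Government expenditure = surplus × support price = 730 × 253 = 184690.

184690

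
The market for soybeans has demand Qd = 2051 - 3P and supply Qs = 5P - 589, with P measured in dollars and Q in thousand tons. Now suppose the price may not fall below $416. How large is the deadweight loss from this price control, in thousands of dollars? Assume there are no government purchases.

Equilibrium: 2051 - 3P = 5P - 589, so 2640 = 8P and P* = 330, Q* = 1061.
Because the floor (416) lies above the market-clearing price, it is binding.
At P = 416: Qd = 2051 - 3·416 = 803 and Qs = 5·416 - 589 = 1491.
Quantity traded falls to 803. At Q = 803 the demand price is (2051 - 803)/3 = 416 and the supply price is (589 + 803)/5 = 278.4.
Deadweight loss = ½ · (416 - 278.4) · (1061 - 803) = ½ · 137.6 · 258 = 17750.4.

17750.4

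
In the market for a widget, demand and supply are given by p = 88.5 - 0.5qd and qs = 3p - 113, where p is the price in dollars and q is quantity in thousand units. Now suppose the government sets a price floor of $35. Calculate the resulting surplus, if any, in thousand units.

Rearranging demand gives qd = 177 - 2p. In a free market, 177 - 2p = 3p - 113 gives the equilibrium p* = 58, q* = 61.
Since 35 is below p* = 58, the floor does not bind and the free-market outcome prevails.
Since the control does not bind, there is no surplus.

0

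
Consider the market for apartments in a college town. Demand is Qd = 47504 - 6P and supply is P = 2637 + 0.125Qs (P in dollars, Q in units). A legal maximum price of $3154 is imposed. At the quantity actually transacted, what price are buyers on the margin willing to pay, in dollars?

7228

Rearranging supply gives Qs = 8P - 21096. In a free market, 47504 - 6P = 8P - 21096 gives the equilibrium P* = 4900, Q* = 18104.
The ceiling of 3154 is below the equilibrium price 4900, so it binds.
At P = 3154: Qd = 47504 - 6·3154 = 28580 and Qs = 8·3154 - 21096 = 4136.
Only 4136 units reach the market. On the demand curve, the marginal buyer's willingness to pay at Q = 4136 is (47504 - 4136)/6 = 7228.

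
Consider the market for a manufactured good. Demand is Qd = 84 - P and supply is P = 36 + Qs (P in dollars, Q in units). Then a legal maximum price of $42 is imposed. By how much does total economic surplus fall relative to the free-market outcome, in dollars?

324

Rearranging supply gives Qs = P - 36. Setting quantity demanded equal to quantity supplied, 84 - P = P - 36, gives P* = 60 and Q* = 24.
Since 42 < 60, the ceiling is binding.
At P = 42: Qd = 84 - 42 = 42 and Qs = 42 - 36 = 6.
Quantity traded falls to 6. At Q = 6 the demand price is 84 - 6 = 78 and the supply price is 36 + 6 = 42.
Deadweight loss = ½ · (78 - 42) · (24 - 6) = ½ · 36 · 18 = 324.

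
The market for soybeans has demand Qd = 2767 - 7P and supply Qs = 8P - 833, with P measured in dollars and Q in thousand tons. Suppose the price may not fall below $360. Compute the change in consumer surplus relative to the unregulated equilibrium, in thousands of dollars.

-80040

Without the control the market clears where 2767 - 7P = 8P - 833, i.e. P* = 240 and Q* = 1087.
Since 360 > 240, the floor is binding.
At P = 360: Qd = 2767 - 7·360 = 247 and Qs = 8·360 - 833 = 2047.
Consumer surplus without the control is ½ · (2767/7 - 240) · 1087 = 1181569/14.
With the floor, consumers buy 247 units at 360, so CS = ½ · (2767/7 - 360) · 247 = 61009/14.
Change in consumer surplus = 61009/14 - 1181569/14 = -80040.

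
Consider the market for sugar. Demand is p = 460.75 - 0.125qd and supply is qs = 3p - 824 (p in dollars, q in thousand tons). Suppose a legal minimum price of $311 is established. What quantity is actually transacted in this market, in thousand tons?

406

Rearranging demand gives qd = 3686 - 8p. Setting quantity demanded equal to quantity supplied, 3686 - 8p = 3p - 824, gives p* = 410 and q* = 406.
Since 311 is below p* = 410, the floor does not bind and the free-market outcome prevails.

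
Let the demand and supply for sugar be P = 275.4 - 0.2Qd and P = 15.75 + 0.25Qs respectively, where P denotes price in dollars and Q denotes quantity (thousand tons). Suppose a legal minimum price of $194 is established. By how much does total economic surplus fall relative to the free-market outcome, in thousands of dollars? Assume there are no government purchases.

6502.5

Rearranging demand gives Qd = 1377 - 5P; rearranging supply gives Qs = 4P - 63. Without the control the market clears where 1377 - 5P = 4P - 63, i.e. P* = 160 and Q* = 577.
The floor of 194 is above the equilibrium price 160, so it binds.
At P = 194: Qd = 1377 - 5·194 = 407 and Qs = 4·194 - 63 = 713.
Quantity traded falls to 407. At Q = 407 the demand price is (1377 - 407)/5 = 194 and the supply price is (63 + 407)/4 = 117.5.
Deadweight loss = ½ · (194 - 117.5) · (577 - 407) = ½ · 76.5 · 170 = 6502.5.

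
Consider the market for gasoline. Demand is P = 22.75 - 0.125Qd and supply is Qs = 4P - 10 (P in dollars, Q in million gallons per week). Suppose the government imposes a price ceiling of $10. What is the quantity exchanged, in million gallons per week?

30

Rearranging demand gives Qd = 182 - 8P. In a free market, 182 - 8P = 4P - 10 gives the equilibrium P* = 16, Q* = 54.
The ceiling of 10 is below the equilibrium price 16, so it binds.
At P = 10: Qd = 182 - 8·10 = 102 and Qs = 4·10 - 10 = 30.
The quantity actually transacted is the short side, supply: 30.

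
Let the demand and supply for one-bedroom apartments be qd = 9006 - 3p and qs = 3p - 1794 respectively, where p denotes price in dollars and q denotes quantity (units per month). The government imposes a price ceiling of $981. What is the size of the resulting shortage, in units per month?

Equilibrium: 9006 - 3p = 3p - 1794, so 10800 = 6p and p* = 1800, q* = 3606.
The ceiling of 981 is below the equilibrium price 1800, so it binds.
At p = 981: qd = 9006 - 3·981 = 6063 and qs = 3·981 - 1794 = 1149.
Shortage = qd - qs = 6063 - 1149 = 4914.

4914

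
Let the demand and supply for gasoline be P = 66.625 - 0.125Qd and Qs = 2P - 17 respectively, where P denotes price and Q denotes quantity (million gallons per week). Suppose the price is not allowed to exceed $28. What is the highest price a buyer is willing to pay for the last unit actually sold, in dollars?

Rearranging demand gives Qd = 533 - 8P. In a free market, 533 - 8P = 2P - 17 gives the equilibrium P* = 55, Q* = 93.
Because the ceiling (28) lies below the market-clearing price, it is binding.
At P = 28: Qd = 533 - 8·28 = 309 and Qs = 2·28 - 17 = 39.
Only 39 units reach the market. On the demand curve, the marginal buyer's willingness to pay at Q = 39 is (533 - 39)/8 = 61.75.

61.75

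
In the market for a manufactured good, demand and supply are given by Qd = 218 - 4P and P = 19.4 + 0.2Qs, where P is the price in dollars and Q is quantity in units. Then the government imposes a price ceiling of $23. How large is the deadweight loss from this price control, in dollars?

810

Rearranging supply gives Qs = 5P - 97. Setting quantity demanded equal to quantity supplied, 218 - 4P = 5P - 97, gives P* = 35 and Q* = 78.
Because the ceiling (23) lies below the market-clearing price, it is binding.
At P = 23: Qd = 218 - 4·23 = 126 and Qs = 5·23 - 97 = 18.
Quantity traded falls to 18. At Q = 18 the demand price is (218 - 18)/4 = 50 and the supply price is (97 + 18)/5 = 23.
Deadweight loss = ½ · (50 - 23) · (78 - 18) = ½ · 27 · 60 = 810.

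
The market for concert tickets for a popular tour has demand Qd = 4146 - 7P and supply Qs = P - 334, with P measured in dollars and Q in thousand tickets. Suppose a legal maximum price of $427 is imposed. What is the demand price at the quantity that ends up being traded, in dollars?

579

In a free market, 4146 - 7P = P - 334 gives the equilibrium P* = 560, Q* = 226.
The ceiling of 427 is below the equilibrium price 560, so it binds.
At P = 427: Qd = 4146 - 7·427 = 1157 and Qs = 427 - 334 = 93.
Only 93 units reach the market. On the demand curve, the marginal buyer's willingness to pay at Q = 93 is (4146 - 93)/7 = 579.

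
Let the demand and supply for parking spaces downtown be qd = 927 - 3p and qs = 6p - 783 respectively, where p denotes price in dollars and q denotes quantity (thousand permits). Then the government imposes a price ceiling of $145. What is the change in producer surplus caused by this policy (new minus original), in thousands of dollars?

Without the control the market clears where 927 - 3p = 6p - 783, i.e. p* = 190 and q* = 357.
Since 145 < 190, the ceiling is binding.
At p = 145: qd = 927 - 3·145 = 492 and qs = 6·145 - 783 = 87.
Producer surplus without the control is ½ · (190 - 130.5) · 357 = 10620.75.
With the ceiling, producers sell 87 units at 145, so PS = ½ · (145 - 130.5) · 87 = 630.75.
Change in producer surplus = 630.75 - 10620.75 = -9990.

-9990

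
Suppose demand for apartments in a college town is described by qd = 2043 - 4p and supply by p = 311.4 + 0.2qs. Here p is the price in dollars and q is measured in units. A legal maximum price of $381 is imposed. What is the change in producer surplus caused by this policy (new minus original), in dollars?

Rearranging supply gives qs = 5p - 1557. Equilibrium: 2043 - 4p = 5p - 1557, so 3600 = 9p and p* = 400, q* = 443.
Because the ceiling (381) lies below the market-clearing price, it is binding.
At p = 381: qd = 2043 - 4·381 = 519 and qs = 5·381 - 1557 = 348.
Producer surplus without the control is ½ · (400 - 311.4) · 443 = 19624.9.
With the ceiling, producers sell 348 units at 381, so PS = ½ · (381 - 311.4) · 348 = 12110.4.
Change in producer surplus = 12110.4 - 19624.9 = -7514.5.

-7514.5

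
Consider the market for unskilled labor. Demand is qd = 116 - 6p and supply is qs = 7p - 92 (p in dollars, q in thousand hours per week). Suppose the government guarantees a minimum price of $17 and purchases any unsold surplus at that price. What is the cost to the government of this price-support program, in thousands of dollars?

Setting quantity demanded equal to quantity supplied, 116 - 6p = 7p - 92, gives p* = 16 and q* = 20.
Because the floor (17) lies above the market-clearing price, it is binding.
At p = 17: qd = 116 - 6·17 = 14 and qs = 7·17 - 92 = 27.
Surplus = qs - qd = 13.
Government expenditure = surplus × support price = 13 × 17 = 221.

221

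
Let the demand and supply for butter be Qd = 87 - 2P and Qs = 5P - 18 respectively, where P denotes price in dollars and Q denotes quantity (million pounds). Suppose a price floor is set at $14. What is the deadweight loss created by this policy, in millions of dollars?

Without the control the market clears where 87 - 2P = 5P - 18, i.e. P* = 15 and Q* = 57.
Since 14 is below P* = 15, the floor does not bind and the free-market outcome prevails.
Since the control does not bind, no trades are prevented and deadweight loss is zero.

0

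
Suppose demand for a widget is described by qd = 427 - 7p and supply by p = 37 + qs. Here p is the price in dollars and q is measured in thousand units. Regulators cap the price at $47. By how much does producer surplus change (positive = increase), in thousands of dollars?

-170.5

Rearranging supply gives qs = p - 37. In a free market, 427 - 7p = p - 37 gives the equilibrium p* = 58, q* = 21.
The ceiling of 47 is below the equilibrium price 58, so it binds.
At p = 47: qd = 427 - 7·47 = 98 and qs = 47 - 37 = 10.
Producer surplus without the control is ½ · (58 - 37) · 21 = 220.5.
With the ceiling, producers sell 10 units at 47, so PS = ½ · (47 - 37) · 10 = 50.
Change in producer surplus = 50 - 220.5 = -170.5.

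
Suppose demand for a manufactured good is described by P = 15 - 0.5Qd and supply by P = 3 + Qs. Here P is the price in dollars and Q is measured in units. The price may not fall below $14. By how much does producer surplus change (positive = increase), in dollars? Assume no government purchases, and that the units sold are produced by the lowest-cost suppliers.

-12

Rearranging demand gives Qd = 30 - 2P; rearranging supply gives Qs = P - 3. Setting quantity demanded equal to quantity supplied, 30 - 2P = P - 3, gives P* = 11 and Q* = 8.
Since 14 > 11, the floor is binding.
At P = 14: Qd = 30 - 2·14 = 2 and Qs = 14 - 3 = 11.
Producer surplus without the control is ½ · (11 - 3) · 8 = 32.
With the floor, 2 units are sold at 14. The supply price at Q = 2 is 5, so PS = ½ · [(14 - 3) + (14 - 5)] · 2 = 20.
Change in producer surplus = 20 - 32 = -12.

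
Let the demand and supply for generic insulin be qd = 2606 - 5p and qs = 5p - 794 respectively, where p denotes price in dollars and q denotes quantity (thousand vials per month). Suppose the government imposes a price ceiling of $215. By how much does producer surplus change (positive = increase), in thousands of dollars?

-74187.5

Without the control the market clears where 2606 - 5p = 5p - 794, i.e. p* = 340 and q* = 906.
The ceiling of 215 is below the equilibrium price 340, so it binds.
At p = 215: qd = 2606 - 5·215 = 1531 and qs = 5·215 - 794 = 281.
Producer surplus without the control is ½ · (340 - 158.8) · 906 = 82083.6.
With the ceiling, producers sell 281 units at 215, so PS = ½ · (215 - 158.8) · 281 = 7896.1.
Change in producer surplus = 7896.1 - 82083.6 = -74187.5.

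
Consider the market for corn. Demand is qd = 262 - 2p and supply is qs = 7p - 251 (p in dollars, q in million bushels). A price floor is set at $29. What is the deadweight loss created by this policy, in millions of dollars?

0

In a free market, 262 - 2p = 7p - 251 gives the equilibrium p* = 57, q* = 148.
The floor of 29 is below the equilibrium price 57, so it is not binding; the market clears at p* = 57, q* = 148.
Since the control does not bind, no trades are prevented and deadweight loss is zero.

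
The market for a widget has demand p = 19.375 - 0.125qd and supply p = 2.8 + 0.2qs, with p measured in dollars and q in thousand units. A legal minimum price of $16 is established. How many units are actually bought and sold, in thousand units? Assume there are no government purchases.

27

Rearranging demand gives qd = 155 - 8p; rearranging supply gives qs = 5p - 14. Without the control the market clears where 155 - 8p = 5p - 14, i.e. p* = 13 and q* = 51.
Since 16 > 13, the floor is binding.
At p = 16: qd = 155 - 8·16 = 27 and qs = 5·16 - 14 = 66.
The quantity actually transacted is the short side, demand: 27.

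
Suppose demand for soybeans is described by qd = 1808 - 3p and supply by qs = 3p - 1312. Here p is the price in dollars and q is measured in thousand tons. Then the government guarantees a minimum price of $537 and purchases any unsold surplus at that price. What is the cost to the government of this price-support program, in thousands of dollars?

In a free market, 1808 - 3p = 3p - 1312 gives the equilibrium p* = 520, q* = 248.
The floor of 537 is above the equilibrium price 520, so it binds.
At p = 537: qd = 1808 - 3·537 = 197 and qs = 3·537 - 1312 = 299.
Surplus = qs - qd = 102.
Government expenditure = surplus × support price = 102 × 537 = 54774.

54774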